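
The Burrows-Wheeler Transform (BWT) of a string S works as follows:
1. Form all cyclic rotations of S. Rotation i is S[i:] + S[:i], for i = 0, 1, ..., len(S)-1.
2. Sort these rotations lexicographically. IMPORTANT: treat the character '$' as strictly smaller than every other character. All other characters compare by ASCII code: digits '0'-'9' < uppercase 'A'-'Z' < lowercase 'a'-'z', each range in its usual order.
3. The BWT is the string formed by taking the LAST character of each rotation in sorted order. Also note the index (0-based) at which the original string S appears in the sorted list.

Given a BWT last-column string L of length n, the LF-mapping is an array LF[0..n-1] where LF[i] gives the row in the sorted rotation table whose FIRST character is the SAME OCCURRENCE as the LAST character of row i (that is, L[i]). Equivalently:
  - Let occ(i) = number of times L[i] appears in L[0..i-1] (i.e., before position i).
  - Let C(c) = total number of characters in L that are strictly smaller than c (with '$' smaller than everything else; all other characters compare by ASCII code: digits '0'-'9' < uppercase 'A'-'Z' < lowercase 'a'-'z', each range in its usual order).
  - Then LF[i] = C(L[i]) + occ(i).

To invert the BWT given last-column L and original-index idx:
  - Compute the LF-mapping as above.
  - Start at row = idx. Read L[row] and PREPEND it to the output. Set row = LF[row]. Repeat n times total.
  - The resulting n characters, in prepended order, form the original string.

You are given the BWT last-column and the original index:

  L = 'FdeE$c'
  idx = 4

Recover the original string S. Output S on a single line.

LF mapping: 2 4 5 1 0 3
Walk LF starting at row 4, prepending L[row]:
  step 1: row=4, L[4]='$', prepend. Next row=LF[4]=0
  step 2: row=0, L[0]='F', prepend. Next row=LF[0]=2
  step 3: row=2, L[2]='e', prepend. Next row=LF[2]=5
  step 4: row=5, L[5]='c', prepend. Next row=LF[5]=3
  step 5: row=3, L[3]='E', prepend. Next row=LF[3]=1
  step 6: row=1, L[1]='d', prepend. Next row=LF[1]=4
Reversed output: dEceF$

Answer: dEceF$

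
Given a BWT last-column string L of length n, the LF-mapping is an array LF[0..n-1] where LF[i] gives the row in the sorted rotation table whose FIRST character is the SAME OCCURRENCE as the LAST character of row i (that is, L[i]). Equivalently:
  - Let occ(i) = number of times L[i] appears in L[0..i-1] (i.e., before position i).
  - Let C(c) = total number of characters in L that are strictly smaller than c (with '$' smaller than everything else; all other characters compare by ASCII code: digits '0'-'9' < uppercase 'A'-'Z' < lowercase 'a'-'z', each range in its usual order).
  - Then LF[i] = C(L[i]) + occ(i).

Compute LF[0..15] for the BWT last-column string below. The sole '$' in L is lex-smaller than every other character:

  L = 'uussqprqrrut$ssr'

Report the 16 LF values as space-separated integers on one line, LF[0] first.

Char counts: '$':1, 'p':1, 'q':2, 'r':4, 's':4, 't':1, 'u':3
C (first-col start): C('$')=0, C('p')=1, C('q')=2, C('r')=4, C('s')=8, C('t')=12, C('u')=13
L[0]='u': occ=0, LF[0]=C('u')+0=13+0=13
L[1]='u': occ=1, LF[1]=C('u')+1=13+1=14
L[2]='s': occ=0, LF[2]=C('s')+0=8+0=8
L[3]='s': occ=1, LF[3]=C('s')+1=8+1=9
L[4]='q': occ=0, LF[4]=C('q')+0=2+0=2
L[5]='p': occ=0, LF[5]=C('p')+0=1+0=1
L[6]='r': occ=0, LF[6]=C('r')+0=4+0=4
L[7]='q': occ=1, LF[7]=C('q')+1=2+1=3
L[8]='r': occ=1, LF[8]=C('r')+1=4+1=5
L[9]='r': occ=2, LF[9]=C('r')+2=4+2=6
L[10]='u': occ=2, LF[10]=C('u')+2=13+2=15
L[11]='t': occ=0, LF[11]=C('t')+0=12+0=12
L[12]='$': occ=0, LF[12]=C('$')+0=0+0=0
L[13]='s': occ=2, LF[13]=C('s')+2=8+2=10
L[14]='s': occ=3, LF[14]=C('s')+3=8+3=11
L[15]='r': occ=3, LF[15]=C('r')+3=4+3=7

Answer: 13 14 8 9 2 1 4 3 5 6 15 12 0 10 11 7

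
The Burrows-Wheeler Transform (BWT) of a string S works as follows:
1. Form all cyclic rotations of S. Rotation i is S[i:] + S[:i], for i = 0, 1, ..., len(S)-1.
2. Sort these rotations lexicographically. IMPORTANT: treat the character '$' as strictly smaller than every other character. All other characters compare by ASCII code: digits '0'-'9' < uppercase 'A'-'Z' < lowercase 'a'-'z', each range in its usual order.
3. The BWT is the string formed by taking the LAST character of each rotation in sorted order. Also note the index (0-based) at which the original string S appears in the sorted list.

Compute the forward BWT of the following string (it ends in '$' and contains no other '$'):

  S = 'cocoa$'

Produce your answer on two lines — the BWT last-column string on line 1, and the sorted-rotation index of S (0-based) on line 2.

All 6 rotations (rotation i = S[i:]+S[:i]):
  rot[0] = cocoa$
  rot[1] = ocoa$c
  rot[2] = coa$co
  rot[3] = oa$coc
  rot[4] = a$coco
  rot[5] = $cocoa
Sorted (with $ < everything):
  sorted[0] = $cocoa  (last char: 'a')
  sorted[1] = a$coco  (last char: 'o')
  sorted[2] = coa$co  (last char: 'o')
  sorted[3] = cocoa$  (last char: '$')
  sorted[4] = oa$coc  (last char: 'c')
  sorted[5] = ocoa$c  (last char: 'c')
Last column: aoo$cc
Original string S is at sorted index 3

Answer: aoo$cc
3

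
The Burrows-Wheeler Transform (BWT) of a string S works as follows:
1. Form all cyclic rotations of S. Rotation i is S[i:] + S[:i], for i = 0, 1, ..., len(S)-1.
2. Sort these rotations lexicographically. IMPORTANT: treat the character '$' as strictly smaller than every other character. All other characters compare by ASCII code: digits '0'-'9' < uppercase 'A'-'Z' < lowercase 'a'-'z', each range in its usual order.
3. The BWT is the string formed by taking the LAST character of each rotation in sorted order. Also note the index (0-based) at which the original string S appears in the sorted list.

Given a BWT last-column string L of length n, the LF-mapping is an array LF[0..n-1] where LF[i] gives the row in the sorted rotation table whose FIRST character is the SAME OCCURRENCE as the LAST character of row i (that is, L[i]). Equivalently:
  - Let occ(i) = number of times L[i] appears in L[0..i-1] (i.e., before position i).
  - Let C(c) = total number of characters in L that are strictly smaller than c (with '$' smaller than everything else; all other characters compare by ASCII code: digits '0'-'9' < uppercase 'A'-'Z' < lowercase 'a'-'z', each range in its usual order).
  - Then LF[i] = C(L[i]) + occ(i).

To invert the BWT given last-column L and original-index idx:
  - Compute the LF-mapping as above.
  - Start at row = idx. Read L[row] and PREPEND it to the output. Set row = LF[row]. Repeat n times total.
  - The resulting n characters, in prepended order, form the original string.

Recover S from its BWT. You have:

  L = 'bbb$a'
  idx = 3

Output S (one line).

LF mapping: 2 3 4 0 1
Walk LF starting at row 3, prepending L[row]:
  step 1: row=3, L[3]='$', prepend. Next row=LF[3]=0
  step 2: row=0, L[0]='b', prepend. Next row=LF[0]=2
  step 3: row=2, L[2]='b', prepend. Next row=LF[2]=4
  step 4: row=4, L[4]='a', prepend. Next row=LF[4]=1
  step 5: row=1, L[1]='b', prepend. Next row=LF[1]=3
Reversed output: babb$

Answer: babb$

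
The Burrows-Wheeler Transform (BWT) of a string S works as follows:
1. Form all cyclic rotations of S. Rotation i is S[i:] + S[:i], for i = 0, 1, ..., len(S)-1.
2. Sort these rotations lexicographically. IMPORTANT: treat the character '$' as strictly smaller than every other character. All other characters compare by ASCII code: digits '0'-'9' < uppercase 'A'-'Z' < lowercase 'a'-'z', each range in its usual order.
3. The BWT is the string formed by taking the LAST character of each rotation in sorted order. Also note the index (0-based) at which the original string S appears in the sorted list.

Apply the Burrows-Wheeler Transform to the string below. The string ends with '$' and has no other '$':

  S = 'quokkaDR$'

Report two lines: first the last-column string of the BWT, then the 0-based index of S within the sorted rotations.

All 9 rotations (rotation i = S[i:]+S[:i]):
  rot[0] = quokkaDR$
  rot[1] = uokkaDR$q
  rot[2] = okkaDR$qu
  rot[3] = kkaDR$quo
  rot[4] = kaDR$quok
  rot[5] = aDR$quokk
  rot[6] = DR$quokka
  rot[7] = R$quokkaD
  rot[8] = $quokkaDR
Sorted (with $ < everything):
  sorted[0] = $quokkaDR  (last char: 'R')
  sorted[1] = DR$quokka  (last char: 'a')
  sorted[2] = R$quokkaD  (last char: 'D')
  sorted[3] = aDR$quokk  (last char: 'k')
  sorted[4] = kaDR$quok  (last char: 'k')
  sorted[5] = kkaDR$quo  (last char: 'o')
  sorted[6] = okkaDR$qu  (last char: 'u')
  sorted[7] = quokkaDR$  (last char: '$')
  sorted[8] = uokkaDR$q  (last char: 'q')
Last column: RaDkkou$q
Original string S is at sorted index 7

Answer: RaDkkou$q
7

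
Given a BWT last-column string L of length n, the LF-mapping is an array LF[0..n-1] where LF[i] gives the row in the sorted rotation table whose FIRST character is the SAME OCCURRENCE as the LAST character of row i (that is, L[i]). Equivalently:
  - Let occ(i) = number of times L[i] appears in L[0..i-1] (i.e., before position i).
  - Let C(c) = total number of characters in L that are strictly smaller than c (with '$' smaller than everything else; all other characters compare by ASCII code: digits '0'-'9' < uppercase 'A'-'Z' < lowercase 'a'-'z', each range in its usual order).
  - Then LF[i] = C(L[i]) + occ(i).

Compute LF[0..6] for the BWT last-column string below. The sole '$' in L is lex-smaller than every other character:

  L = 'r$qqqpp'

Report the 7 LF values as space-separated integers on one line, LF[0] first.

Char counts: '$':1, 'p':2, 'q':3, 'r':1
C (first-col start): C('$')=0, C('p')=1, C('q')=3, C('r')=6
L[0]='r': occ=0, LF[0]=C('r')+0=6+0=6
L[1]='$': occ=0, LF[1]=C('$')+0=0+0=0
L[2]='q': occ=0, LF[2]=C('q')+0=3+0=3
L[3]='q': occ=1, LF[3]=C('q')+1=3+1=4
L[4]='q': occ=2, LF[4]=C('q')+2=3+2=5
L[5]='p': occ=0, LF[5]=C('p')+0=1+0=1
L[6]='p': occ=1, LF[6]=C('p')+1=1+1=2

Answer: 6 0 3 4 5 1 2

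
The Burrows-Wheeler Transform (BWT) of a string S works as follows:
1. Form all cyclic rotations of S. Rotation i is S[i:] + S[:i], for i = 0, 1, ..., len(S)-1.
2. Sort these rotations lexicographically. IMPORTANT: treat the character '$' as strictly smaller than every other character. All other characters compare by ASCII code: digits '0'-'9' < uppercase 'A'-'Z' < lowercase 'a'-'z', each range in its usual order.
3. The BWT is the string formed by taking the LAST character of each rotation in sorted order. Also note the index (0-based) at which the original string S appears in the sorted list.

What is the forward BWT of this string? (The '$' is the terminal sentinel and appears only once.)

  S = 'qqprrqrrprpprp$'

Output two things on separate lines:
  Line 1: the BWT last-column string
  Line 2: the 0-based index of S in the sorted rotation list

Answer: prrprqq$rpprrqp
7

Derivation:
All 15 rotations (rotation i = S[i:]+S[:i]):
  rot[0] = qqprrqrrprpprp$
  rot[1] = qprrqrrprpprp$q
  rot[2] = prrqrrprpprp$qq
  rot[3] = rrqrrprpprp$qqp
  rot[4] = rqrrprpprp$qqpr
  rot[5] = qrrprpprp$qqprr
  rot[6] = rrprpprp$qqprrq
  rot[7] = rprpprp$qqprrqr
  rot[8] = prpprp$qqprrqrr
  rot[9] = rpprp$qqprrqrrp
  rot[10] = pprp$qqprrqrrpr
  rot[11] = prp$qqprrqrrprp
  rot[12] = rp$qqprrqrrprpp
  rot[13] = p$qqprrqrrprppr
  rot[14] = $qqprrqrrprpprp
Sorted (with $ < everything):
  sorted[0] = $qqprrqrrprpprp  (last char: 'p')
  sorted[1] = p$qqprrqrrprppr  (last char: 'r')
  sorted[2] = pprp$qqprrqrrpr  (last char: 'r')
  sorted[3] = prp$qqprrqrrprp  (last char: 'p')
  sorted[4] = prpprp$qqprrqrr  (last char: 'r')
  sorted[5] = prrqrrprpprp$qq  (last char: 'q')
  sorted[6] = qprrqrrprpprp$q  (last char: 'q')
  sorted[7] = qqprrqrrprpprp$  (last char: '$')
  sorted[8] = qrrprpprp$qqprr  (last char: 'r')
  sorted[9] = rp$qqprrqrrprpp  (last char: 'p')
  sorted[10] = rpprp$qqprrqrrp  (last char: 'p')
  sorted[11] = rprpprp$qqprrqr  (last char: 'r')
  sorted[12] = rqrrprpprp$qqpr  (last char: 'r')
  sorted[13] = rrprpprp$qqprrq  (last char: 'q')
  sorted[14] = rrqrrprpprp$qqp  (last char: 'p')
Last column: prrprqq$rpprrqp
Original string S is at sorted index 7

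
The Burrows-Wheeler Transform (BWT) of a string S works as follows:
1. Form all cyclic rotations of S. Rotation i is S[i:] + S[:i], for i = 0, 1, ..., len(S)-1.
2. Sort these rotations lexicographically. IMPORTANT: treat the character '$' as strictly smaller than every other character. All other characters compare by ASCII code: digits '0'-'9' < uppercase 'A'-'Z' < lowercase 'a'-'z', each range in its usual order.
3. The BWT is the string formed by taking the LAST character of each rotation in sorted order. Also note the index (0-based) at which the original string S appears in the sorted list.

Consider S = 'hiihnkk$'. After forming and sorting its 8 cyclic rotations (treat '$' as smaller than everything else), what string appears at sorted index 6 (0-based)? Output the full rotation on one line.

Answer: kk$hiihn

Derivation:
All 8 rotations (rotation i = S[i:]+S[:i]):
  rot[0] = hiihnkk$
  rot[1] = iihnkk$h
  rot[2] = ihnkk$hi
  rot[3] = hnkk$hii
  rot[4] = nkk$hiih
  rot[5] = kk$hiihn
  rot[6] = k$hiihnk
  rot[7] = $hiihnkk
Sorted (with $ < everything):
  sorted[0] = $hiihnkk
  sorted[1] = hiihnkk$
  sorted[2] = hnkk$hii
  sorted[3] = ihnkk$hi
  sorted[4] = iihnkk$h
  sorted[5] = k$hiihnk
  sorted[6] = kk$hiihn
  sorted[7] = nkk$hiih
sorted[6] = kk$hiihn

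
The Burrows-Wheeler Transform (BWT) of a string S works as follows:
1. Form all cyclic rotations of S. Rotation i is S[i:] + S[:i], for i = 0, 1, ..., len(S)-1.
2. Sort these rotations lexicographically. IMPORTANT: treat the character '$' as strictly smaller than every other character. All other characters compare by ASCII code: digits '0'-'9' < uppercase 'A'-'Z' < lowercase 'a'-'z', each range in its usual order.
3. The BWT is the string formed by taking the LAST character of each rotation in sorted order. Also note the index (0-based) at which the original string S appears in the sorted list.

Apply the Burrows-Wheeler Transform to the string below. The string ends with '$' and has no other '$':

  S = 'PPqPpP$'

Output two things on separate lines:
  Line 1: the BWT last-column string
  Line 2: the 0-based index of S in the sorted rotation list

All 7 rotations (rotation i = S[i:]+S[:i]):
  rot[0] = PPqPpP$
  rot[1] = PqPpP$P
  rot[2] = qPpP$PP
  rot[3] = PpP$PPq
  rot[4] = pP$PPqP
  rot[5] = P$PPqPp
  rot[6] = $PPqPpP
Sorted (with $ < everything):
  sorted[0] = $PPqPpP  (last char: 'P')
  sorted[1] = P$PPqPp  (last char: 'p')
  sorted[2] = PPqPpP$  (last char: '$')
  sorted[3] = PpP$PPq  (last char: 'q')
  sorted[4] = PqPpP$P  (last char: 'P')
  sorted[5] = pP$PPqP  (last char: 'P')
  sorted[6] = qPpP$PP  (last char: 'P')
Last column: Pp$qPPP
Original string S is at sorted index 2

Answer: Pp$qPPP
2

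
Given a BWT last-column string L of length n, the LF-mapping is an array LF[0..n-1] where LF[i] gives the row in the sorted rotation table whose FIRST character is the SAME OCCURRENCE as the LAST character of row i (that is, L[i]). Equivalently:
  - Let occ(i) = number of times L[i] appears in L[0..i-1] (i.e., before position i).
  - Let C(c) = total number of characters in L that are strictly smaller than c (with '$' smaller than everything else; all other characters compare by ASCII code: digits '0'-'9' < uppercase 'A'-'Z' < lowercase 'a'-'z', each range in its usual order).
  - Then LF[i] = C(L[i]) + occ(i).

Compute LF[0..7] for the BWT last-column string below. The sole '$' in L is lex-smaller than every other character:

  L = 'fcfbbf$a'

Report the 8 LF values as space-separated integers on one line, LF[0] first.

Char counts: '$':1, 'a':1, 'b':2, 'c':1, 'f':3
C (first-col start): C('$')=0, C('a')=1, C('b')=2, C('c')=4, C('f')=5
L[0]='f': occ=0, LF[0]=C('f')+0=5+0=5
L[1]='c': occ=0, LF[1]=C('c')+0=4+0=4
L[2]='f': occ=1, LF[2]=C('f')+1=5+1=6
L[3]='b': occ=0, LF[3]=C('b')+0=2+0=2
L[4]='b': occ=1, LF[4]=C('b')+1=2+1=3
L[5]='f': occ=2, LF[5]=C('f')+2=5+2=7
L[6]='$': occ=0, LF[6]=C('$')+0=0+0=0
L[7]='a': occ=0, LF[7]=C('a')+0=1+0=1

Answer: 5 4 6 2 3 7 0 1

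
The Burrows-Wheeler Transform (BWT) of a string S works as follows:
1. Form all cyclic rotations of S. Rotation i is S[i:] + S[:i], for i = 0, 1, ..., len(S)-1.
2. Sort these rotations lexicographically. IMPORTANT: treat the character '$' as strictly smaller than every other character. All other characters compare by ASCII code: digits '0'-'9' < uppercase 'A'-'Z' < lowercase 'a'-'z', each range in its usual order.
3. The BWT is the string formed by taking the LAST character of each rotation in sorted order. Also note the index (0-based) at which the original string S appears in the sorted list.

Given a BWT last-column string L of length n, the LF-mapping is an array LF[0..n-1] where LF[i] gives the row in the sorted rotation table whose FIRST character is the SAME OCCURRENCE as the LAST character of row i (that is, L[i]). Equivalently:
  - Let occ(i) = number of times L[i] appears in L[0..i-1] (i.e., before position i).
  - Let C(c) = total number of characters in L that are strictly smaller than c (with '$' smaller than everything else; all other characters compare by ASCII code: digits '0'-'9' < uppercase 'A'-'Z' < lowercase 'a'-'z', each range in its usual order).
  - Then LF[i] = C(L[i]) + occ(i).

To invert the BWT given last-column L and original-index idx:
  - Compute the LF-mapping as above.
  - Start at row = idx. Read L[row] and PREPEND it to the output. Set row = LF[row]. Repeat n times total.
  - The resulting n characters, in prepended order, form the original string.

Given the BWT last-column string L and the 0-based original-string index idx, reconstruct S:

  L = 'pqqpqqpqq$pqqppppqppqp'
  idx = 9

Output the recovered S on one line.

LF mapping: 1 12 13 2 14 15 3 16 17 0 4 18 19 5 6 7 8 20 9 10 21 11
Walk LF starting at row 9, prepending L[row]:
  step 1: row=9, L[9]='$', prepend. Next row=LF[9]=0
  step 2: row=0, L[0]='p', prepend. Next row=LF[0]=1
  step 3: row=1, L[1]='q', prepend. Next row=LF[1]=12
  step 4: row=12, L[12]='q', prepend. Next row=LF[12]=19
  step 5: row=19, L[19]='p', prepend. Next row=LF[19]=10
  step 6: row=10, L[10]='p', prepend. Next row=LF[10]=4
  step 7: row=4, L[4]='q', prepend. Next row=LF[4]=14
  step 8: row=14, L[14]='p', prepend. Next row=LF[14]=6
  step 9: row=6, L[6]='p', prepend. Next row=LF[6]=3
  step 10: row=3, L[3]='p', prepend. Next row=LF[3]=2
  step 11: row=2, L[2]='q', prepend. Next row=LF[2]=13
  step 12: row=13, L[13]='p', prepend. Next row=LF[13]=5
  step 13: row=5, L[5]='q', prepend. Next row=LF[5]=15
  step 14: row=15, L[15]='p', prepend. Next row=LF[15]=7
  step 15: row=7, L[7]='q', prepend. Next row=LF[7]=16
  step 16: row=16, L[16]='p', prepend. Next row=LF[16]=8
  step 17: row=8, L[8]='q', prepend. Next row=LF[8]=17
  step 18: row=17, L[17]='q', prepend. Next row=LF[17]=20
  step 19: row=20, L[20]='q', prepend. Next row=LF[20]=21
  step 20: row=21, L[21]='p', prepend. Next row=LF[21]=11
  step 21: row=11, L[11]='q', prepend. Next row=LF[11]=18
  step 22: row=18, L[18]='p', prepend. Next row=LF[18]=9
Reversed output: pqpqqqpqpqpqpppqppqqp$

Answer: pqpqqqpqpqpqpppqppqqp$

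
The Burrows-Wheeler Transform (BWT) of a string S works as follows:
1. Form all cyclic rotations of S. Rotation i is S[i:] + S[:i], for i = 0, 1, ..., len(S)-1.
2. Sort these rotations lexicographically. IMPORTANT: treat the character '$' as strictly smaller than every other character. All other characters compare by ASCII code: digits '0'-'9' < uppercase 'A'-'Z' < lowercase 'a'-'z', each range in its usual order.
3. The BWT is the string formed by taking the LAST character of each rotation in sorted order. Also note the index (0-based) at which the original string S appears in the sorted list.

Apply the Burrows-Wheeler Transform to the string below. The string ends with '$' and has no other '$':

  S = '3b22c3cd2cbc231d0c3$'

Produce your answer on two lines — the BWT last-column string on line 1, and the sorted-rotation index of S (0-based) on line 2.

All 20 rotations (rotation i = S[i:]+S[:i]):
  rot[0] = 3b22c3cd2cbc231d0c3$
  rot[1] = b22c3cd2cbc231d0c3$3
  rot[2] = 22c3cd2cbc231d0c3$3b
  rot[3] = 2c3cd2cbc231d0c3$3b2
  rot[4] = c3cd2cbc231d0c3$3b22
  rot[5] = 3cd2cbc231d0c3$3b22c
  rot[6] = cd2cbc231d0c3$3b22c3
  rot[7] = d2cbc231d0c3$3b22c3c
  rot[8] = 2cbc231d0c3$3b22c3cd
  rot[9] = cbc231d0c3$3b22c3cd2
  rot[10] = bc231d0c3$3b22c3cd2c
  rot[11] = c231d0c3$3b22c3cd2cb
  rot[12] = 231d0c3$3b22c3cd2cbc
  rot[13] = 31d0c3$3b22c3cd2cbc2
  rot[14] = 1d0c3$3b22c3cd2cbc23
  rot[15] = d0c3$3b22c3cd2cbc231
  rot[16] = 0c3$3b22c3cd2cbc231d
  rot[17] = c3$3b22c3cd2cbc231d0
  rot[18] = 3$3b22c3cd2cbc231d0c
  rot[19] = $3b22c3cd2cbc231d0c3
Sorted (with $ < everything):
  sorted[0] = $3b22c3cd2cbc231d0c3  (last char: '3')
  sorted[1] = 0c3$3b22c3cd2cbc231d  (last char: 'd')
  sorted[2] = 1d0c3$3b22c3cd2cbc23  (last char: '3')
  sorted[3] = 22c3cd2cbc231d0c3$3b  (last char: 'b')
  sorted[4] = 231d0c3$3b22c3cd2cbc  (last char: 'c')
  sorted[5] = 2c3cd2cbc231d0c3$3b2  (last char: '2')
  sorted[6] = 2cbc231d0c3$3b22c3cd  (last char: 'd')
  sorted[7] = 3$3b22c3cd2cbc231d0c  (last char: 'c')
  sorted[8] = 31d0c3$3b22c3cd2cbc2  (last char: '2')
  sorted[9] = 3b22c3cd2cbc231d0c3$  (last char: '$')
  sorted[10] = 3cd2cbc231d0c3$3b22c  (last char: 'c')
  sorted[11] = b22c3cd2cbc231d0c3$3  (last char: '3')
  sorted[12] = bc231d0c3$3b22c3cd2c  (last char: 'c')
  sorted[13] = c231d0c3$3b22c3cd2cb  (last char: 'b')
  sorted[14] = c3$3b22c3cd2cbc231d0  (last char: '0')
  sorted[15] = c3cd2cbc231d0c3$3b22  (last char: '2')
  sorted[16] = cbc231d0c3$3b22c3cd2  (last char: '2')
  sorted[17] = cd2cbc231d0c3$3b22c3  (last char: '3')
  sorted[18] = d0c3$3b22c3cd2cbc231  (last char: '1')
  sorted[19] = d2cbc231d0c3$3b22c3c  (last char: 'c')
Last column: 3d3bc2dc2$c3cb02231c
Original string S is at sorted index 9

Answer: 3d3bc2dc2$c3cb02231c
9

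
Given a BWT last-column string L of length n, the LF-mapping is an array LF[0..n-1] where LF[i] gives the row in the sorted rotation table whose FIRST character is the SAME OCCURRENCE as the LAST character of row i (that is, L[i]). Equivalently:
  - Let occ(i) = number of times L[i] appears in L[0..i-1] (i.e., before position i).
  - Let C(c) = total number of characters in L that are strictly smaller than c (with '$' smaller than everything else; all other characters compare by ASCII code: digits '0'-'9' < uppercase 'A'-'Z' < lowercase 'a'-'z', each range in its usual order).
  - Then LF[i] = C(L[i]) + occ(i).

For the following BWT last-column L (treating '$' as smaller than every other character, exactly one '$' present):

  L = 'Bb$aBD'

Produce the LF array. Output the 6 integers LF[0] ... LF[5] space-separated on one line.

Char counts: '$':1, 'B':2, 'D':1, 'a':1, 'b':1
C (first-col start): C('$')=0, C('B')=1, C('D')=3, C('a')=4, C('b')=5
L[0]='B': occ=0, LF[0]=C('B')+0=1+0=1
L[1]='b': occ=0, LF[1]=C('b')+0=5+0=5
L[2]='$': occ=0, LF[2]=C('$')+0=0+0=0
L[3]='a': occ=0, LF[3]=C('a')+0=4+0=4
L[4]='B': occ=1, LF[4]=C('B')+1=1+1=2
L[5]='D': occ=0, LF[5]=C('D')+0=3+0=3

Answer: 1 5 0 4 2 3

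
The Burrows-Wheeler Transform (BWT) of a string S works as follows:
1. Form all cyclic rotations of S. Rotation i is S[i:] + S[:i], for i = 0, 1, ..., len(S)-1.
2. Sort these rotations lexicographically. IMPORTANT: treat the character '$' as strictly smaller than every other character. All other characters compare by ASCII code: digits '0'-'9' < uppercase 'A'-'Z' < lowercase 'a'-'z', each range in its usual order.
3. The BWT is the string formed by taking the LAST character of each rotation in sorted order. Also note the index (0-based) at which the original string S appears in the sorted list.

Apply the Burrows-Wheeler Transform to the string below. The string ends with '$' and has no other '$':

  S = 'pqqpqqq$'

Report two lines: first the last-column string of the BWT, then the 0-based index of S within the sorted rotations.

All 8 rotations (rotation i = S[i:]+S[:i]):
  rot[0] = pqqpqqq$
  rot[1] = qqpqqq$p
  rot[2] = qpqqq$pq
  rot[3] = pqqq$pqq
  rot[4] = qqq$pqqp
  rot[5] = qq$pqqpq
  rot[6] = q$pqqpqq
  rot[7] = $pqqpqqq
Sorted (with $ < everything):
  sorted[0] = $pqqpqqq  (last char: 'q')
  sorted[1] = pqqpqqq$  (last char: '$')
  sorted[2] = pqqq$pqq  (last char: 'q')
  sorted[3] = q$pqqpqq  (last char: 'q')
  sorted[4] = qpqqq$pq  (last char: 'q')
  sorted[5] = qq$pqqpq  (last char: 'q')
  sorted[6] = qqpqqq$p  (last char: 'p')
  sorted[7] = qqq$pqqp  (last char: 'p')
Last column: q$qqqqpp
Original string S is at sorted index 1

Answer: q$qqqqpp
1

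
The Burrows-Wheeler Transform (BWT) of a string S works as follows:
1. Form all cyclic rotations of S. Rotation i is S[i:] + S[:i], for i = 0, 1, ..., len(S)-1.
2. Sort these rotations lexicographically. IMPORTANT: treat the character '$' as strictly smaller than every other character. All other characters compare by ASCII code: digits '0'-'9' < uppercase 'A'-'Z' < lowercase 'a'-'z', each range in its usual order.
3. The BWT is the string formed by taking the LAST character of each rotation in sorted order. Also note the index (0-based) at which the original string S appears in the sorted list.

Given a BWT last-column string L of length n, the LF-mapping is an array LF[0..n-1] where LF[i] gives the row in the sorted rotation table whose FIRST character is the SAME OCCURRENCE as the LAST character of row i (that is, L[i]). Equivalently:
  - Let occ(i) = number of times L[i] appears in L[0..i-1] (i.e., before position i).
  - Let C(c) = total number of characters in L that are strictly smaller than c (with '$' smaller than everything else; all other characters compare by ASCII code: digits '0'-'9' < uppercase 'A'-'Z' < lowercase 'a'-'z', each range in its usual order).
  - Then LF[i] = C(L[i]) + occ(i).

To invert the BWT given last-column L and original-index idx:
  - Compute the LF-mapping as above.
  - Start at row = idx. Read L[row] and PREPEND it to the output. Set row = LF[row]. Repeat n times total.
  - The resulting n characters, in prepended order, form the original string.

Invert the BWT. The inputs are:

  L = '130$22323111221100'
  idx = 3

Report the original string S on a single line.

Answer: 03122212113003121$

Derivation:
LF mapping: 4 15 1 0 10 11 16 12 17 5 6 7 13 14 8 9 2 3
Walk LF starting at row 3, prepending L[row]:
  step 1: row=3, L[3]='$', prepend. Next row=LF[3]=0
  step 2: row=0, L[0]='1', prepend. Next row=LF[0]=4
  step 3: row=4, L[4]='2', prepend. Next row=LF[4]=10
  step 4: row=10, L[10]='1', prepend. Next row=LF[10]=6
  step 5: row=6, L[6]='3', prepend. Next row=LF[6]=16
  step 6: row=16, L[16]='0', prepend. Next row=LF[16]=2
  step 7: row=2, L[2]='0', prepend. Next row=LF[2]=1
  step 8: row=1, L[1]='3', prepend. Next row=LF[1]=15
  step 9: row=15, L[15]='1', prepend. Next row=LF[15]=9
  step 10: row=9, L[9]='1', prepend. Next row=LF[9]=5
  step 11: row=5, L[5]='2', prepend. Next row=LF[5]=11
  step 12: row=11, L[11]='1', prepend. Next row=LF[11]=7
  step 13: row=7, L[7]='2', prepend. Next row=LF[7]=12
  step 14: row=12, L[12]='2', prepend. Next row=LF[12]=13
  step 15: row=13, L[13]='2', prepend. Next row=LF[13]=14
  step 16: row=14, L[14]='1', prepend. Next row=LF[14]=8
  step 17: row=8, L[8]='3', prepend. Next row=LF[8]=17
  step 18: row=17, L[17]='0', prepend. Next row=LF[17]=3
Reversed output: 03122212113003121$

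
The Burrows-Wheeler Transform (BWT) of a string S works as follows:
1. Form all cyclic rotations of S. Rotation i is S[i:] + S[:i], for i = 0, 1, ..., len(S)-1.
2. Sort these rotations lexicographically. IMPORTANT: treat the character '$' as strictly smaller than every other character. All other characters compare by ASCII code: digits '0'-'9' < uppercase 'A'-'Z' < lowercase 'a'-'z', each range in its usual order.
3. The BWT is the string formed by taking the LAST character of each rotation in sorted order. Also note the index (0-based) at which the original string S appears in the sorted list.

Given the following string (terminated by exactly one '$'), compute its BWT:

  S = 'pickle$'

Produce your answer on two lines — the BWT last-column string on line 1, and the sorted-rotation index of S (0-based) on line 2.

Answer: eilpck$
6

Derivation:
All 7 rotations (rotation i = S[i:]+S[:i]):
  rot[0] = pickle$
  rot[1] = ickle$p
  rot[2] = ckle$pi
  rot[3] = kle$pic
  rot[4] = le$pick
  rot[5] = e$pickl
  rot[6] = $pickle
Sorted (with $ < everything):
  sorted[0] = $pickle  (last char: 'e')
  sorted[1] = ckle$pi  (last char: 'i')
  sorted[2] = e$pickl  (last char: 'l')
  sorted[3] = ickle$p  (last char: 'p')
  sorted[4] = kle$pic  (last char: 'c')
  sorted[5] = le$pick  (last char: 'k')
  sorted[6] = pickle$  (last char: '$')
Last column: eilpck$
Original string S is at sorted index 6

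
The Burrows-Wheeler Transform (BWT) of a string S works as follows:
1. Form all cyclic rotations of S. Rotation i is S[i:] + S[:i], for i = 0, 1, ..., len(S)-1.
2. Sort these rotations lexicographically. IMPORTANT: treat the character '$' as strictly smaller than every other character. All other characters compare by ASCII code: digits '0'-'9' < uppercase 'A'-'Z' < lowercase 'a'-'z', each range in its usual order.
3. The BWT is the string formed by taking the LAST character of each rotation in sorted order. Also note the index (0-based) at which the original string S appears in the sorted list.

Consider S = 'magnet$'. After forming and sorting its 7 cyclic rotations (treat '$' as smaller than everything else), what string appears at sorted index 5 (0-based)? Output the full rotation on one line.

All 7 rotations (rotation i = S[i:]+S[:i]):
  rot[0] = magnet$
  rot[1] = agnet$m
  rot[2] = gnet$ma
  rot[3] = net$mag
  rot[4] = et$magn
  rot[5] = t$magne
  rot[6] = $magnet
Sorted (with $ < everything):
  sorted[0] = $magnet
  sorted[1] = agnet$m
  sorted[2] = et$magn
  sorted[3] = gnet$ma
  sorted[4] = magnet$
  sorted[5] = net$mag
  sorted[6] = t$magne
sorted[5] = net$mag

Answer: net$mag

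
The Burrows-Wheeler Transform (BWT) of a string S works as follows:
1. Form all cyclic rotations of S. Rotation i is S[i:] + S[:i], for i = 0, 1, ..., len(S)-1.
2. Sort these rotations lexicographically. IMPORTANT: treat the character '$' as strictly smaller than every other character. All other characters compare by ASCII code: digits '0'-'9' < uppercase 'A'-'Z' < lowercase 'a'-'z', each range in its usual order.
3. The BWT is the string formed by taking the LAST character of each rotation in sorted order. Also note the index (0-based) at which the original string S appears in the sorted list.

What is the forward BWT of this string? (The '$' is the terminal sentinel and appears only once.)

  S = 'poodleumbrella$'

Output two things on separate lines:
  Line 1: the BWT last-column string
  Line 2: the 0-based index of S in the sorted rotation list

All 15 rotations (rotation i = S[i:]+S[:i]):
  rot[0] = poodleumbrella$
  rot[1] = oodleumbrella$p
  rot[2] = odleumbrella$po
  rot[3] = dleumbrella$poo
  rot[4] = leumbrella$pood
  rot[5] = eumbrella$poodl
  rot[6] = umbrella$poodle
  rot[7] = mbrella$poodleu
  rot[8] = brella$poodleum
  rot[9] = rella$poodleumb
  rot[10] = ella$poodleumbr
  rot[11] = lla$poodleumbre
  rot[12] = la$poodleumbrel
  rot[13] = a$poodleumbrell
  rot[14] = $poodleumbrella
Sorted (with $ < everything):
  sorted[0] = $poodleumbrella  (last char: 'a')
  sorted[1] = a$poodleumbrell  (last char: 'l')
  sorted[2] = brella$poodleum  (last char: 'm')
  sorted[3] = dleumbrella$poo  (last char: 'o')
  sorted[4] = ella$poodleumbr  (last char: 'r')
  sorted[5] = eumbrella$poodl  (last char: 'l')
  sorted[6] = la$poodleumbrel  (last char: 'l')
  sorted[7] = leumbrella$pood  (last char: 'd')
  sorted[8] = lla$poodleumbre  (last char: 'e')
  sorted[9] = mbrella$poodleu  (last char: 'u')
  sorted[10] = odleumbrella$po  (last char: 'o')
  sorted[11] = oodleumbrella$p  (last char: 'p')
  sorted[12] = poodleumbrella$  (last char: '$')
  sorted[13] = rella$poodleumb  (last char: 'b')
  sorted[14] = umbrella$poodle  (last char: 'e')
Last column: almorlldeuop$be
Original string S is at sorted index 12

Answer: almorlldeuop$be
12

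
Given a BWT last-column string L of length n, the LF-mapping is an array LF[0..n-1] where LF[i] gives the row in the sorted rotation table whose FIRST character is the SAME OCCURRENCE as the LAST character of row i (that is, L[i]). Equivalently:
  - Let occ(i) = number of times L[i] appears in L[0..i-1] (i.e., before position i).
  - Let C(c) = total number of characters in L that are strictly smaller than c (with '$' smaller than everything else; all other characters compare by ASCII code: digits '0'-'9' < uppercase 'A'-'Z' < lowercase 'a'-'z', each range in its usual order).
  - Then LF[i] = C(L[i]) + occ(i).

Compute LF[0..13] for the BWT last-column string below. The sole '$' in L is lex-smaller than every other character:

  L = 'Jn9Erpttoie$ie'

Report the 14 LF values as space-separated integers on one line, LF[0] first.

Char counts: '$':1, '9':1, 'E':1, 'J':1, 'e':2, 'i':2, 'n':1, 'o':1, 'p':1, 'r':1, 't':2
C (first-col start): C('$')=0, C('9')=1, C('E')=2, C('J')=3, C('e')=4, C('i')=6, C('n')=8, C('o')=9, C('p')=10, C('r')=11, C('t')=12
L[0]='J': occ=0, LF[0]=C('J')+0=3+0=3
L[1]='n': occ=0, LF[1]=C('n')+0=8+0=8
L[2]='9': occ=0, LF[2]=C('9')+0=1+0=1
L[3]='E': occ=0, LF[3]=C('E')+0=2+0=2
L[4]='r': occ=0, LF[4]=C('r')+0=11+0=11
L[5]='p': occ=0, LF[5]=C('p')+0=10+0=10
L[6]='t': occ=0, LF[6]=C('t')+0=12+0=12
L[7]='t': occ=1, LF[7]=C('t')+1=12+1=13
L[8]='o': occ=0, LF[8]=C('o')+0=9+0=9
L[9]='i': occ=0, LF[9]=C('i')+0=6+0=6
L[10]='e': occ=0, LF[10]=C('e')+0=4+0=4
L[11]='$': occ=0, LF[11]=C('$')+0=0+0=0
L[12]='i': occ=1, LF[12]=C('i')+1=6+1=7
L[13]='e': occ=1, LF[13]=C('e')+1=4+1=5

Answer: 3 8 1 2 11 10 12 13 9 6 4 0 7 5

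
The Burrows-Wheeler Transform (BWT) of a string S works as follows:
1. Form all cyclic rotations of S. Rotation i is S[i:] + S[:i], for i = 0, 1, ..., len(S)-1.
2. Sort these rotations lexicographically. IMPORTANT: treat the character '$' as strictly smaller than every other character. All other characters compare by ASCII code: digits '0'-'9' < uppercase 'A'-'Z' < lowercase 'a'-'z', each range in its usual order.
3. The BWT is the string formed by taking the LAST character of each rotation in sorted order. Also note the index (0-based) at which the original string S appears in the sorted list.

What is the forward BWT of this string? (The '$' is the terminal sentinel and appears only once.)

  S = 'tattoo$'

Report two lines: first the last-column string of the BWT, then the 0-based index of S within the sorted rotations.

Answer: otot$ta
4

Derivation:
All 7 rotations (rotation i = S[i:]+S[:i]):
  rot[0] = tattoo$
  rot[1] = attoo$t
  rot[2] = ttoo$ta
  rot[3] = too$tat
  rot[4] = oo$tatt
  rot[5] = o$tatto
  rot[6] = $tattoo
Sorted (with $ < everything):
  sorted[0] = $tattoo  (last char: 'o')
  sorted[1] = attoo$t  (last char: 't')
  sorted[2] = o$tatto  (last char: 'o')
  sorted[3] = oo$tatt  (last char: 't')
  sorted[4] = tattoo$  (last char: '$')
  sorted[5] = too$tat  (last char: 't')
  sorted[6] = ttoo$ta  (last char: 'a')
Last column: otot$ta
Original string S is at sorted index 4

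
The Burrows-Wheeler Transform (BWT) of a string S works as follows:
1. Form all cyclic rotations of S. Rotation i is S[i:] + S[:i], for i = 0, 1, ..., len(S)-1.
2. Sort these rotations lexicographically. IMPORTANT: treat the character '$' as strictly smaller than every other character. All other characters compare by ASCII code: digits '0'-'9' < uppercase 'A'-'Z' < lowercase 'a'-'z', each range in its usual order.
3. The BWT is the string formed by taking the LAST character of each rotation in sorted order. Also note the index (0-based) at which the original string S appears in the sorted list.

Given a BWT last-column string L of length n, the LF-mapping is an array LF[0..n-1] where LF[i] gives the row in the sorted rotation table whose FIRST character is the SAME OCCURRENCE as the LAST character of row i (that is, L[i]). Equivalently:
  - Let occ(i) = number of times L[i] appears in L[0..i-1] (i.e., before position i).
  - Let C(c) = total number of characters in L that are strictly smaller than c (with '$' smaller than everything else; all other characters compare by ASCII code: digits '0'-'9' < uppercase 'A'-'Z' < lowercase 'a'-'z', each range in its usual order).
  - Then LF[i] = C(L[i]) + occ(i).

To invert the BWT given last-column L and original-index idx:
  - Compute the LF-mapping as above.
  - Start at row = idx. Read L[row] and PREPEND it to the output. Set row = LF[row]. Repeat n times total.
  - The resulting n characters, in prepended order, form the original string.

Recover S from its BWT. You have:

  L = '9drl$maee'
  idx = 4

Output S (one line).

LF mapping: 1 3 8 6 0 7 2 4 5
Walk LF starting at row 4, prepending L[row]:
  step 1: row=4, L[4]='$', prepend. Next row=LF[4]=0
  step 2: row=0, L[0]='9', prepend. Next row=LF[0]=1
  step 3: row=1, L[1]='d', prepend. Next row=LF[1]=3
  step 4: row=3, L[3]='l', prepend. Next row=LF[3]=6
  step 5: row=6, L[6]='a', prepend. Next row=LF[6]=2
  step 6: row=2, L[2]='r', prepend. Next row=LF[2]=8
  step 7: row=8, L[8]='e', prepend. Next row=LF[8]=5
  step 8: row=5, L[5]='m', prepend. Next row=LF[5]=7
  step 9: row=7, L[7]='e', prepend. Next row=LF[7]=4
Reversed output: emerald9$

Answer: emerald9$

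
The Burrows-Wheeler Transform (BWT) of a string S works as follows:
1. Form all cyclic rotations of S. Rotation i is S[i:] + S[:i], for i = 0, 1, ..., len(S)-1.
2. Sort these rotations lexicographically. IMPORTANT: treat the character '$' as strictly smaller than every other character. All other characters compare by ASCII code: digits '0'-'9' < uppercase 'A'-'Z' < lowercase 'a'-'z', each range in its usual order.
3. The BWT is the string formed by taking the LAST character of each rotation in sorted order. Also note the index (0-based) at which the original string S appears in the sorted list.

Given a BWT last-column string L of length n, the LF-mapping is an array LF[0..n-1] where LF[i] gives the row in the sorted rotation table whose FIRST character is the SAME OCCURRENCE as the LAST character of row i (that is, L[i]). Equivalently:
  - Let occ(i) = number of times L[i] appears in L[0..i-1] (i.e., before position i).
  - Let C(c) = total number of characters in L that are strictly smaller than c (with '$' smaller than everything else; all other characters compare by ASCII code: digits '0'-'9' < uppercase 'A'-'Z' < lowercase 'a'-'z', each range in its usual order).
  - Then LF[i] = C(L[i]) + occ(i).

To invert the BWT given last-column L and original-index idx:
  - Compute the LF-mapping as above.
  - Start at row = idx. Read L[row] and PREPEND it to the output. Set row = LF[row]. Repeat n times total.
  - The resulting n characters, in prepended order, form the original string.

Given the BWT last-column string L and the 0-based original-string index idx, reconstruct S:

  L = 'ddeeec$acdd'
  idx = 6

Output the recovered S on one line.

Answer: dececdaded$

Derivation:
LF mapping: 4 5 8 9 10 2 0 1 3 6 7
Walk LF starting at row 6, prepending L[row]:
  step 1: row=6, L[6]='$', prepend. Next row=LF[6]=0
  step 2: row=0, L[0]='d', prepend. Next row=LF[0]=4
  step 3: row=4, L[4]='e', prepend. Next row=LF[4]=10
  step 4: row=10, L[10]='d', prepend. Next row=LF[10]=7
  step 5: row=7, L[7]='a', prepend. Next row=LF[7]=1
  step 6: row=1, L[1]='d', prepend. Next row=LF[1]=5
  step 7: row=5, L[5]='c', prepend. Next row=LF[5]=2
  step 8: row=2, L[2]='e', prepend. Next row=LF[2]=8
  step 9: row=8, L[8]='c', prepend. Next row=LF[8]=3
  step 10: row=3, L[3]='e', prepend. Next row=LF[3]=9
  step 11: row=9, L[9]='d', prepend. Next row=LF[9]=6
Reversed output: dececdaded$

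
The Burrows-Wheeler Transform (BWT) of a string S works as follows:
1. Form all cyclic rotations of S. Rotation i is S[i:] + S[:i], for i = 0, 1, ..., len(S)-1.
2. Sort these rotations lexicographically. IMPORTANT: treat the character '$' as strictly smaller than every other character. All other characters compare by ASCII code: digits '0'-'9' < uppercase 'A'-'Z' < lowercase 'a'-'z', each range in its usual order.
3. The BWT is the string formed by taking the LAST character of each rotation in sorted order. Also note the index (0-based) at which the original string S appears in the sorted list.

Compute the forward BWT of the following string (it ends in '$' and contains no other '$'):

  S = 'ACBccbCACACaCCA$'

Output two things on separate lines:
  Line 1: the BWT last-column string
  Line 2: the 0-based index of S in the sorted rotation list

All 16 rotations (rotation i = S[i:]+S[:i]):
  rot[0] = ACBccbCACACaCCA$
  rot[1] = CBccbCACACaCCA$A
  rot[2] = BccbCACACaCCA$AC
  rot[3] = ccbCACACaCCA$ACB
  rot[4] = cbCACACaCCA$ACBc
  rot[5] = bCACACaCCA$ACBcc
  rot[6] = CACACaCCA$ACBccb
  rot[7] = ACACaCCA$ACBccbC
  rot[8] = CACaCCA$ACBccbCA
  rot[9] = ACaCCA$ACBccbCAC
  rot[10] = CaCCA$ACBccbCACA
  rot[11] = aCCA$ACBccbCACAC
  rot[12] = CCA$ACBccbCACACa
  rot[13] = CA$ACBccbCACACaC
  rot[14] = A$ACBccbCACACaCC
  rot[15] = $ACBccbCACACaCCA
Sorted (with $ < everything):
  sorted[0] = $ACBccbCACACaCCA  (last char: 'A')
  sorted[1] = A$ACBccbCACACaCC  (last char: 'C')
  sorted[2] = ACACaCCA$ACBccbC  (last char: 'C')
  sorted[3] = ACBccbCACACaCCA$  (last char: '$')
  sorted[4] = ACaCCA$ACBccbCAC  (last char: 'C')
  sorted[5] = BccbCACACaCCA$AC  (last char: 'C')
  sorted[6] = CA$ACBccbCACACaC  (last char: 'C')
  sorted[7] = CACACaCCA$ACBccb  (last char: 'b')
  sorted[8] = CACaCCA$ACBccbCA  (last char: 'A')
  sorted[9] = CBccbCACACaCCA$A  (last char: 'A')
  sorted[10] = CCA$ACBccbCACACa  (last char: 'a')
  sorted[11] = CaCCA$ACBccbCACA  (last char: 'A')
  sorted[12] = aCCA$ACBccbCACAC  (last char: 'C')
  sorted[13] = bCACACaCCA$ACBcc  (last char: 'c')
  sorted[14] = cbCACACaCCA$ACBc  (last char: 'c')
  sorted[15] = ccbCACACaCCA$ACB  (last char: 'B')
Last column: ACC$CCCbAAaACccB
Original string S is at sorted index 3

Answer: ACC$CCCbAAaACccB
3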